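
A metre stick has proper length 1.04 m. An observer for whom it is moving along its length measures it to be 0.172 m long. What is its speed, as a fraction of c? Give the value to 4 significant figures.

β ≈ 0.9862

γ = L₀/L = 1.04/0.172 = 6.04651
β = √(1 − 1/γ²) = 0.9862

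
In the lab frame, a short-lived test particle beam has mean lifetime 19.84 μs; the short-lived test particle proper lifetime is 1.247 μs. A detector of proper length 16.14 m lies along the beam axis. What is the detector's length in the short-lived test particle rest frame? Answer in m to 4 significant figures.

L ≈ 1.014 m

Time dilation ⇒ γ = Δt/τ₀ = 19.84/1.247 = 15.9102
Length contraction: L = L₀/γ = 16.14/15.9102 = 1.014 m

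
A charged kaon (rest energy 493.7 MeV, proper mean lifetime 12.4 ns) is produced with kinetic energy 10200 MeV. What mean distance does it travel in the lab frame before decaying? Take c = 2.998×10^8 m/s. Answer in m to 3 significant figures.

γ = 1 + K/(m₀c²) = 1 + 10200/493.7 = 21.660
β = √(1 − 1/γ²) = 0.99893
Dilated lifetime: γτ₀ = 21.660 × 12.4 ns = 268.59 ns
d = βc·γτ₀ = 0.99893 × (2.998×10^8 m/s) × 2.6859×10^-7 s = 80.4 m

d ≈ 80.4 m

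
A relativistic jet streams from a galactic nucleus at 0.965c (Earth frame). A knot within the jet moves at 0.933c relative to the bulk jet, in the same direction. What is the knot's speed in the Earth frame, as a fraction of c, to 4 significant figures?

Relativistic velocity addition: u = (u' + v)/(1 + u'v/c²)
= (0.933 + 0.965)/(1 + 0.933×0.965) = 1.898/1.90035 = 0.9988

u ≈ 0.9988c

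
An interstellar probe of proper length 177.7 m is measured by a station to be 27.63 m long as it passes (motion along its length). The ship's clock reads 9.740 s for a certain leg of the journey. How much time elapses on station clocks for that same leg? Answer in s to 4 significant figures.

Length contraction ⇒ γ = L₀/L = 177.7/27.63 = 6.43142
Time dilation: Δt = γτ₀ = 6.43142 × 9.740 s = 62.64 s

Δt ≈ 62.64 s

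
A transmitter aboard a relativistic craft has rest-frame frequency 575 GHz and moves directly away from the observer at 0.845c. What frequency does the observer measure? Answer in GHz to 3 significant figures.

Relativistic Doppler: f_obs = f_src √((1−β)/(1+β))
= 575 × √(0.15500/1.8450) = 575 × 0.28985 = 167 GHz

f_obs ≈ 167 GHz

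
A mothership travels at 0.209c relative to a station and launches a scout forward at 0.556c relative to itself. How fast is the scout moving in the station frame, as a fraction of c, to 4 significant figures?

u ≈ 0.6854c

Compose boost 2: (0.556 + 0.209)/(1 + 0.556×0.209) = 0.7650/1.11620 = 0.6854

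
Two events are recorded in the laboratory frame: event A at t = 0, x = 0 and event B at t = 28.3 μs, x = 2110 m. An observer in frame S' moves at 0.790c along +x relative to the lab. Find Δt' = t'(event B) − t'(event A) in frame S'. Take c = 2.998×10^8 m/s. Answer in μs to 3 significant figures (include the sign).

Δt' ≈ 37.1 μs

γ = 1/√(1 − 0.790²) = 1.6310
Δt' = γ(Δt − vΔx/c²) = 1.6310 × (28.3 μs − 0.790×2110 m / (2.998×10^8 m/s))
= 1.6310 × (22.740 μs) = 37.1 μs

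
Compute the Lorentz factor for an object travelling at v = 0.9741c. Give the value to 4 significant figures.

γ = 1/√(1 − β²) = 1/√(1 − 0.9741²) = 1/√(0.0511292) = 4.422

γ ≈ 4.422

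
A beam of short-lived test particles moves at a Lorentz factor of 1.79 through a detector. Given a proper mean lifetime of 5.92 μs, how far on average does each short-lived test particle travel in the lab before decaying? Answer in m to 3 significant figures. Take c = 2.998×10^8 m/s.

d ≈ 2630 m

β = √(1 − 1/γ²) = √(1 − 1/1.79²) = 0.82940
Dilated lifetime: Δt = γτ₀ = 1.79 × 5.92 μs = 10.597 μs
d = vΔt = 0.82940c × 10.597 μs = 2.4865×10^8 m/s × 1.0597×10^-5 s = 2630 m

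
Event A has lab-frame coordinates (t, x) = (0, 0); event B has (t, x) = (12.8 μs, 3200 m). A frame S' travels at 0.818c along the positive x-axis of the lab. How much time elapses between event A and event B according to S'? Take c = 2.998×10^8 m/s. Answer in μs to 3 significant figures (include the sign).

Δt' ≈ 7.07 μs

γ = 1/√(1 − 0.818²) = 1.7385
Δt' = γ(Δt − vΔx/c²) = 1.7385 × (12.8 μs − 0.818×3200 m / (2.998×10^8 m/s))
= 1.7385 × (4.0688 μs) = 7.07 μs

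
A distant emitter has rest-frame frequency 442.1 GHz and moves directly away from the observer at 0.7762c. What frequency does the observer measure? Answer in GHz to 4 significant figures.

f_obs ≈ 156.9 GHz

Relativistic Doppler: f_obs = f_src √((1−β)/(1+β))
= 442.1 × √(0.223800/1.77620) = 442.1 × 0.354964 = 156.9 GHz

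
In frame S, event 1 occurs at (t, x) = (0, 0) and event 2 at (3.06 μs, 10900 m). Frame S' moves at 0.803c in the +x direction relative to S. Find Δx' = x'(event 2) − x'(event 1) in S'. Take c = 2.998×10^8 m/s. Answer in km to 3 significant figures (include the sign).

Δx' ≈ 17.1 km

γ = 1/√(1 − 0.803²) = 1.6779
Δx' = γ(Δx − vΔt) = 1.6779 × (10900 m − 0.803×(2.998×10^8 m/s)×3.06×10^-6 s)
= 1.6779 × (10163 m) = 17.1 km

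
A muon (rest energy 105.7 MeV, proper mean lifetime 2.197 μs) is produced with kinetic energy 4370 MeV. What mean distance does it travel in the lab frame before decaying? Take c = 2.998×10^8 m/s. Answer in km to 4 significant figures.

d ≈ 27.88 km

γ = 1 + K/(m₀c²) = 1 + 4370/105.7 = 42.3434
β = √(1 − 1/γ²) = 0.999721
Dilated lifetime: γτ₀ = 42.3434 × 2.197 μs = 93.0285 μs
d = βc·γτ₀ = 0.999721 × (2.998×10^8 m/s) × 9.30285×10^-5 s = 27.88 km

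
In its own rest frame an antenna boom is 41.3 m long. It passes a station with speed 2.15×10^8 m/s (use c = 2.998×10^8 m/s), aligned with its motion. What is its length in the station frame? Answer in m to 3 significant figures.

β = v/c = 2.15×10^8 / 2.998×10^8 = 0.71714
γ = 1/√(1 − 0.71714²) = 1.4349
Length contraction: L = L₀/γ = 41.3/1.4349 = 28.8 m

L ≈ 28.8 m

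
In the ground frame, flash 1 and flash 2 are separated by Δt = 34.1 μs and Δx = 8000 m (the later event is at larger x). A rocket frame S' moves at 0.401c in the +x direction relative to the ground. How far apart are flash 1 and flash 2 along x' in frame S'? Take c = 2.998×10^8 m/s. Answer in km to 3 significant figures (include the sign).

Δx' ≈ 4.26 km

γ = 1/√(1 − 0.401²) = 1.0916
Δx' = γ(Δx − vΔt) = 1.0916 × (8000 m − 0.401×(2.998×10^8 m/s)×34.1×10^-6 s)
= 1.0916 × (3900.5 m) = 4.26 km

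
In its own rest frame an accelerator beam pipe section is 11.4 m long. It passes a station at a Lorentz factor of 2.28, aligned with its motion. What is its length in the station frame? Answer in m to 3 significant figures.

γ = 2.28 (given)
Length contraction: L = L₀/γ = 11.4/2.28 = 5.00 m

L ≈ 5.00 m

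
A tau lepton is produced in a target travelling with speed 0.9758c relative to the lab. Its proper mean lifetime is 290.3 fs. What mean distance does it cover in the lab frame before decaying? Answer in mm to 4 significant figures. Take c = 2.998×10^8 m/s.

γ = 1/√(1 − 0.9758²) = 4.57321
Dilated lifetime: Δt = γτ₀ = 4.57321 × 290.3 fs = 1327.60 fs
d = vΔt = 0.9758c × 1327.60 fs = 2.92545×10^8 m/s × 1.32760×10^-12 s = 0.3884 mm

d ≈ 0.3884 mm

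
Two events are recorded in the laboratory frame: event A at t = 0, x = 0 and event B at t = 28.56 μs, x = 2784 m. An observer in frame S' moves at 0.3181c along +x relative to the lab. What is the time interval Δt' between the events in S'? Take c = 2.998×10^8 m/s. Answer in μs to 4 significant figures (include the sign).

γ = 1/√(1 − 0.3181²) = 1.05479
Δt' = γ(Δt − vΔx/c²) = 1.05479 × (28.56 μs − 0.3181×2784 m / (2.998×10^8 m/s))
= 1.05479 × (25.6061 μs) = 27.01 μs

Δt' ≈ 27.01 μs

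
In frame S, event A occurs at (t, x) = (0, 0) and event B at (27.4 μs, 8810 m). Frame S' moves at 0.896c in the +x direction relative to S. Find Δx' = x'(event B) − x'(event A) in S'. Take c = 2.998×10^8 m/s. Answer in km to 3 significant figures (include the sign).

γ = 1/√(1 − 0.896²) = 2.2520
Δx' = γ(Δx − vΔt) = 2.2520 × (8810 m − 0.896×(2.998×10^8 m/s)×27.4×10^-6 s)
= 2.2520 × (1449.8 m) = 3.26 km

Δx' ≈ 3.26 km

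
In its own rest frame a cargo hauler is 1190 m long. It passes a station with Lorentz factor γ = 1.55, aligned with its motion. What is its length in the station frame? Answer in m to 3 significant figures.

γ = 1.55 (given)
Length contraction: L = L₀/γ = 1190/1.55 = 768 m

L ≈ 768 m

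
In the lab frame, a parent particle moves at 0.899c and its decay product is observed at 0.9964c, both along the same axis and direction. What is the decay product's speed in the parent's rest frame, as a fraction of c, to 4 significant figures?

u' ≈ 0.9344c

Inverse velocity addition: u' = (u − v)/(1 − uv/c²)
= (0.9964 − 0.899)/(1 − 0.9964×0.899) = 0.09740/0.104236 = 0.9344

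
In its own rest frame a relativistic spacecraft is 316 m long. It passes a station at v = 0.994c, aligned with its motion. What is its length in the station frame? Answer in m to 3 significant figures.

L ≈ 34.6 m

γ = 1/√(1 − 0.994²) = 9.1424
Length contraction: L = L₀/γ = 316/9.1424 = 34.6 m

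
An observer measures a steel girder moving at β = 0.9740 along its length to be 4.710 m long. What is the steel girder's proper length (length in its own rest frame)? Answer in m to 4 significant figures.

γ = 1/√(1 − 0.9740²) = 4.41408
L₀ = γL = 4.41408 × 4.710 = 20.79 m

L₀ ≈ 20.79 m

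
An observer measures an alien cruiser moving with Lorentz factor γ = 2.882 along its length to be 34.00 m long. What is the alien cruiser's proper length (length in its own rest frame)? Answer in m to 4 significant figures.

γ = 2.882 (given)
L₀ = γL = 2.882 × 34.00 = 97.99 m

L₀ ≈ 97.99 m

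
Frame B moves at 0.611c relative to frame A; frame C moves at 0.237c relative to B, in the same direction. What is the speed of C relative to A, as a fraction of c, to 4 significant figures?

Compose boost 2: (0.237 + 0.611)/(1 + 0.237×0.611) = 0.8480/1.14481 = 0.7407

u ≈ 0.7407c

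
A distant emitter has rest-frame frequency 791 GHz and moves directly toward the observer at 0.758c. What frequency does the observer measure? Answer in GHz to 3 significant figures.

f_obs ≈ 2130 GHz

Relativistic Doppler: f_obs = f_src √((1+β)/(1−β))
= 791 × √(1.7580/0.24200) = 791 × 2.6953 = 2130 GHz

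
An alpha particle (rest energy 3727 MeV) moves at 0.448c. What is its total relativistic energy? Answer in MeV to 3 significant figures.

γ = 1/√(1 − 0.448²) = 1.1185
E = γm₀c² = 1.1185 × 3727 MeV = 4170 MeV

E ≈ 4170 MeV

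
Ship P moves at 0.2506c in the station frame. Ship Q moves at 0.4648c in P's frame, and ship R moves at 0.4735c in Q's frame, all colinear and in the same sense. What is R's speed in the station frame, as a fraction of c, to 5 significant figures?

Compose boost 2: (0.4648 + 0.2506)/(1 + 0.4648×0.2506) = 0.71540/1.116479 = 0.6407645
Compose boost 3: (0.4735 + 0.6407645)/(1 + 0.4735×0.6407645) = 1.114264/1.303402 = 0.85489

u ≈ 0.85489c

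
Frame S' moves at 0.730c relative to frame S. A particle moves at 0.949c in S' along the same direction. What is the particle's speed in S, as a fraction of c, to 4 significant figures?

Relativistic velocity addition: u = (u' + v)/(1 + u'v/c²)
= (0.949 + 0.730)/(1 + 0.949×0.730) = 1.679/1.69277 = 0.9919

u ≈ 0.9919c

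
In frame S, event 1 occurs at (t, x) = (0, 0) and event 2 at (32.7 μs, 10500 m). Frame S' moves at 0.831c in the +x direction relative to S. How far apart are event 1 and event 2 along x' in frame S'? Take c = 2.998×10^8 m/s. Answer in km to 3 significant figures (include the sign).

γ = 1/√(1 − 0.831²) = 1.7977
Δx' = γ(Δx − vΔt) = 1.7977 × (10500 m − 0.831×(2.998×10^8 m/s)×32.7×10^-6 s)
= 1.7977 × (2353.3 m) = 4.23 km

Δx' ≈ 4.23 km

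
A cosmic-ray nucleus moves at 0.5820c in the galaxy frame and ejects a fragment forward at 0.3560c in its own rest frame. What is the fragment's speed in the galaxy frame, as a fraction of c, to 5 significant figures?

u ≈ 0.77701c

Compose boost 2: (0.3560 + 0.5820)/(1 + 0.3560×0.5820) = 0.93800/1.207192 = 0.77701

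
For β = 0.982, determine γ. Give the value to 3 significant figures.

γ ≈ 5.29

γ = 1/√(1 − β²) = 1/√(1 − 0.982²) = 1/√(0.035676) = 5.29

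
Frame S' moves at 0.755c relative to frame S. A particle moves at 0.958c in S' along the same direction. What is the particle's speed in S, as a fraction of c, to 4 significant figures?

Relativistic velocity addition: u = (u' + v)/(1 + u'v/c²)
= (0.958 + 0.755)/(1 + 0.958×0.755) = 1.713/1.72329 = 0.9940

u ≈ 0.9940c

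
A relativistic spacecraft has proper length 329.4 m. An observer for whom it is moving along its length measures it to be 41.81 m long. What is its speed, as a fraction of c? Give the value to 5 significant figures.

γ = L₀/L = 329.4/41.81 = 7.878498
β = √(1 − 1/γ²) = 0.99191

β ≈ 0.99191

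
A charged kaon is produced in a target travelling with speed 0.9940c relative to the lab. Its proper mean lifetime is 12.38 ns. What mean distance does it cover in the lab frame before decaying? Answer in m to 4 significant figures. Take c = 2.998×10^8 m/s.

d ≈ 33.73 m

γ = 1/√(1 − 0.9940²) = 9.14243
Dilated lifetime: Δt = γτ₀ = 9.14243 × 12.38 ns = 113.183 ns
d = vΔt = 0.9940c × 113.183 ns = 2.98001×10^8 m/s × 1.13183×10^-7 s = 33.73 m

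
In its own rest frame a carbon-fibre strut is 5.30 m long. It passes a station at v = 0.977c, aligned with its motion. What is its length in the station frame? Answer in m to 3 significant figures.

L ≈ 1.13 m

γ = 1/√(1 − 0.977²) = 4.6896
Length contraction: L = L₀/γ = 5.30/4.6896 = 1.13 m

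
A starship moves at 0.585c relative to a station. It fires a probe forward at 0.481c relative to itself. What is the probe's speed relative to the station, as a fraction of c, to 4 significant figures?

u ≈ 0.8319c

Relativistic velocity addition: u = (u' + v)/(1 + u'v/c²)
= (0.481 + 0.585)/(1 + 0.481×0.585) = 1.066/1.28138 = 0.8319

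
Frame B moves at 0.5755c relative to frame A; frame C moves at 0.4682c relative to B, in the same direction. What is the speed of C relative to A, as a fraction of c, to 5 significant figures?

Compose boost 2: (0.4682 + 0.5755)/(1 + 0.4682×0.5755) = 1.0437/1.269449 = 0.82217

u ≈ 0.82217c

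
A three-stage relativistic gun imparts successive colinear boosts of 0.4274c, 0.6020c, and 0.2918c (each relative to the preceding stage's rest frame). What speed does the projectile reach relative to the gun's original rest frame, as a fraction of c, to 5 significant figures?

Compose boost 2: (0.6020 + 0.4274)/(1 + 0.6020×0.4274) = 1.0294/1.257295 = 0.8187420
Compose boost 3: (0.2918 + 0.8187420)/(1 + 0.2918×0.8187420) = 1.110542/1.238909 = 0.89639

u ≈ 0.89639c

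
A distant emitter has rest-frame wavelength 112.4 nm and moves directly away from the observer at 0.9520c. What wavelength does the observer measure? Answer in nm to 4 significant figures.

Relativistic Doppler: λ_obs = λ_src √((1+β)/(1−β))
= 112.4 × √(1.95200/0.0480000) = 112.4 × 6.37704 = 716.8 nm

λ_obs ≈ 716.8 nm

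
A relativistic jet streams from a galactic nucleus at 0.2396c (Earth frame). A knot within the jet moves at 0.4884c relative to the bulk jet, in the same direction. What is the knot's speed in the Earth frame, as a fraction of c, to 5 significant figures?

u ≈ 0.65173c

Relativistic velocity addition: u = (u' + v)/(1 + u'v/c²)
= (0.4884 + 0.2396)/(1 + 0.4884×0.2396) = 0.72800/1.117021 = 0.65173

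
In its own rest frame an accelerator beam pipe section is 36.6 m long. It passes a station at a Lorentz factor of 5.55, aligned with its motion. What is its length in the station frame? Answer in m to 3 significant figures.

γ = 5.55 (given)
Length contraction: L = L₀/γ = 36.6/5.55 = 6.59 m

L ≈ 6.59 m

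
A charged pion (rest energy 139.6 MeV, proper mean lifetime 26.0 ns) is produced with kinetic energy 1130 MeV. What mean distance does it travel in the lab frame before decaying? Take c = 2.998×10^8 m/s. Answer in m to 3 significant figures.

d ≈ 70.5 m

γ = 1 + K/(m₀c²) = 1 + 1130/139.6 = 9.0946
β = √(1 − 1/γ²) = 0.99394
Dilated lifetime: γτ₀ = 9.0946 × 26.0 ns = 236.46 ns
d = βc·γτ₀ = 0.99394 × (2.998×10^8 m/s) × 2.3646×10^-7 s = 70.5 m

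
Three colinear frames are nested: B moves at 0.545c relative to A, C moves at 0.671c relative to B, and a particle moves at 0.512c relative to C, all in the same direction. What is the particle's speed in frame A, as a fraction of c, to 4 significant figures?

Compose boost 2: (0.671 + 0.545)/(1 + 0.671×0.545) = 1.216/1.36570 = 0.890389
Compose boost 3: (0.512 + 0.890389)/(1 + 0.512×0.890389) = 1.40239/1.45588 = 0.9633

u ≈ 0.9633c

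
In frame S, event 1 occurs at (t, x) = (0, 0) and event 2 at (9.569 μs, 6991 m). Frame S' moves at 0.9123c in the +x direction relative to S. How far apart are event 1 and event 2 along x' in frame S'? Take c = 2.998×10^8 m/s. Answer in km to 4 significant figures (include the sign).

γ = 1/√(1 − 0.9123²) = 2.44187
Δx' = γ(Δx − vΔt) = 2.44187 × (6991 m − 0.9123×(2.998×10^8 m/s)×9.569×10^-6 s)
= 2.44187 × (4373.81 m) = 10.68 km

Δx' ≈ 10.68 km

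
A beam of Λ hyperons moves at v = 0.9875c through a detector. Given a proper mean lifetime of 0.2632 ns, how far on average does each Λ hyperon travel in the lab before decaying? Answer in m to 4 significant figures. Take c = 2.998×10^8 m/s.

γ = 1/√(1 − 0.9875²) = 6.34441
Dilated lifetime: Δt = γτ₀ = 6.34441 × 0.2632 ns = 1.66985 ns
d = vΔt = 0.9875c × 1.66985 ns = 2.96052×10^8 m/s × 1.66985×10^-9 s = 0.4944 m

d ≈ 0.4944 m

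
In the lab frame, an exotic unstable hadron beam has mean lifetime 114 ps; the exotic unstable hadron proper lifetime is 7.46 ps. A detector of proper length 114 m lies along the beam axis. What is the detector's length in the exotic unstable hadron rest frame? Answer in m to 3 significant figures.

Time dilation ⇒ γ = Δt/τ₀ = 114/7.46 = 15.282
Length contraction: L = L₀/γ = 114/15.282 = 7.46 m

L ≈ 7.46 m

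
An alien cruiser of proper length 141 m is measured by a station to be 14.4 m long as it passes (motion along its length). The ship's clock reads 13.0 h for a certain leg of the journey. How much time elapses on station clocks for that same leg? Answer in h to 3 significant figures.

Δt ≈ 127 h

Length contraction ⇒ γ = L₀/L = 141/14.4 = 9.7917
Time dilation: Δt = γτ₀ = 9.7917 × 13.0 h = 127 h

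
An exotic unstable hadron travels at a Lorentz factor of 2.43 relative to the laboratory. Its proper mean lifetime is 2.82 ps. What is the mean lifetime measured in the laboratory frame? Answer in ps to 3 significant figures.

Δt ≈ 6.85 ps

γ = 2.43 (given)
Time dilation: Δt = γτ₀ = 2.43 × 2.82 ps = 6.85 ps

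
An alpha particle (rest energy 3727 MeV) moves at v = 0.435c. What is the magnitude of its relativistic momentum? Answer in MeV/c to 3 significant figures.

γ = 1/√(1 − 0.435²) = 1.1106
p = γβm₀c = 1.1106 × 0.435 × 3727 MeV/c = 1800 MeV/c

p ≈ 1800 MeV/c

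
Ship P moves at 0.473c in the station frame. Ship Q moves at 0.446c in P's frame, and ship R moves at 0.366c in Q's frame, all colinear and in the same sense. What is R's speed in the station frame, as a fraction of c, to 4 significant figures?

u ≈ 0.8804c

Compose boost 2: (0.446 + 0.473)/(1 + 0.446×0.473) = 0.9190/1.21096 = 0.758903
Compose boost 3: (0.366 + 0.758903)/(1 + 0.366×0.758903) = 1.12490/1.27776 = 0.8804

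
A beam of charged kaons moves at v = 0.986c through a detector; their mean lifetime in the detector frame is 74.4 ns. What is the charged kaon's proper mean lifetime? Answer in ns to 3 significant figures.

τ₀ ≈ 12.4 ns

γ = 1/√(1 − 0.986²) = 5.9972
Proper time: τ₀ = Δt/γ = 74.4/5.9972 = 12.4 ns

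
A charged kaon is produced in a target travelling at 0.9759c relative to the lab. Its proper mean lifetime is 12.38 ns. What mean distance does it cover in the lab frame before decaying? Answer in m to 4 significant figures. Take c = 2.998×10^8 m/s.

d ≈ 16.60 m

γ = 1/√(1 − 0.9759²) = 4.58257
Dilated lifetime: Δt = γτ₀ = 4.58257 × 12.38 ns = 56.7322 ns
d = vΔt = 0.9759c × 56.7322 ns = 2.92575×10^8 m/s × 5.67322×10^-8 s = 16.60 m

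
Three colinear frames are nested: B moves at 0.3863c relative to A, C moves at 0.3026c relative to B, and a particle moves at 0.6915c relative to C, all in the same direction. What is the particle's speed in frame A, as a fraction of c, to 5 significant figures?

u ≈ 0.91713c

Compose boost 2: (0.3026 + 0.3863)/(1 + 0.3026×0.3863) = 0.68890/1.116894 = 0.6167996
Compose boost 3: (0.6915 + 0.6167996)/(1 + 0.6915×0.6167996) = 1.308300/1.426517 = 0.91713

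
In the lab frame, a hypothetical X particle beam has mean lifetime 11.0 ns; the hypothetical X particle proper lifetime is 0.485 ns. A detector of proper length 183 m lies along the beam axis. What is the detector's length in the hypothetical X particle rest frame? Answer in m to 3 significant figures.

L ≈ 8.07 m

Time dilation ⇒ γ = Δt/τ₀ = 11.0/0.485 = 22.680
Length contraction: L = L₀/γ = 183/22.680 = 8.07 m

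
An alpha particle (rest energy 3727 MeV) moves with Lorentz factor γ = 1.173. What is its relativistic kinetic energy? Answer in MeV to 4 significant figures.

K ≈ 644.8 MeV

γ = 1.173 (given)
K = (γ − 1)m₀c² = (1.173 − 1) × 3727 MeV = 0.173000 × 3727 MeV = 644.8 MeV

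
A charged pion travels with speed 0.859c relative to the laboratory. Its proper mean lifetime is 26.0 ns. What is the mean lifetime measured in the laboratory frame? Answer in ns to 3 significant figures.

γ = 1/√(1 − 0.859²) = 1.9532
Time dilation: Δt = γτ₀ = 1.9532 × 26.0 ns = 50.8 ns

Δt ≈ 50.8 ns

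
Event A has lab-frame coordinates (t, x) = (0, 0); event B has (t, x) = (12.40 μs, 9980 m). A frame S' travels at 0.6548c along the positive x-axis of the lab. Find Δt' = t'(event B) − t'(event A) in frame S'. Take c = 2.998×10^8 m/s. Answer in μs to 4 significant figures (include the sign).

Δt' ≈ -12.43 μs

γ = 1/√(1 − 0.6548²) = 1.32310
Δt' = γ(Δt − vΔx/c²) = 1.32310 × (12.40 μs − 0.6548×9980 m / (2.998×10^8 m/s))
= 1.32310 × (-9.39755 μs) = -12.43 μs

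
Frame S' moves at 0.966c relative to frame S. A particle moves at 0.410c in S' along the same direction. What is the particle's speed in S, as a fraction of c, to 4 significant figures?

u ≈ 0.9856c

Relativistic velocity addition: u = (u' + v)/(1 + u'v/c²)
= (0.410 + 0.966)/(1 + 0.410×0.966) = 1.376/1.39606 = 0.9856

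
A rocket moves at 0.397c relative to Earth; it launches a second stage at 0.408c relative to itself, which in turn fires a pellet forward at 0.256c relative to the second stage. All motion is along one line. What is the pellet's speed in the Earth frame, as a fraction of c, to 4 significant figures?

u ≈ 0.8059c

Compose boost 2: (0.408 + 0.397)/(1 + 0.408×0.397) = 0.8050/1.16198 = 0.692785
Compose boost 3: (0.256 + 0.692785)/(1 + 0.256×0.692785) = 0.948785/1.17735 = 0.8059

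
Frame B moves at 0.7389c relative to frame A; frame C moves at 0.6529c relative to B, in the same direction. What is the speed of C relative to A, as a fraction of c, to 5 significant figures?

Compose boost 2: (0.6529 + 0.7389)/(1 + 0.6529×0.7389) = 1.3918/1.482428 = 0.93887

u ≈ 0.93887c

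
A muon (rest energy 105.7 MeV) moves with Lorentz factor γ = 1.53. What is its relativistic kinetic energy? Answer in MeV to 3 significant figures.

γ = 1.53 (given)
K = (γ − 1)m₀c² = (1.53 − 1) × 105.7 MeV = 0.53000 × 105.7 MeV = 56.0 MeV

K ≈ 56.0 MeV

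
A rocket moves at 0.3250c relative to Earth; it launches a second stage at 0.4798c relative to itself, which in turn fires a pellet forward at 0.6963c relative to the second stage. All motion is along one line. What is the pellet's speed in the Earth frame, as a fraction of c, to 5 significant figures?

Compose boost 2: (0.4798 + 0.3250)/(1 + 0.4798×0.3250) = 0.80480/1.155935 = 0.6962329
Compose boost 3: (0.6963 + 0.6962329)/(1 + 0.6963×0.6962329) = 1.392533/1.484787 = 0.93787

u ≈ 0.93787c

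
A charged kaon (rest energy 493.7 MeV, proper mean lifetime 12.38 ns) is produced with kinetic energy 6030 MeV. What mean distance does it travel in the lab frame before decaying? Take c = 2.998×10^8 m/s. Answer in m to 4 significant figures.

d ≈ 48.90 m

γ = 1 + K/(m₀c²) = 1 + 6030/493.7 = 13.2139
β = √(1 − 1/γ²) = 0.997132
Dilated lifetime: γτ₀ = 13.2139 × 12.38 ns = 163.588 ns
d = βc·γτ₀ = 0.997132 × (2.998×10^8 m/s) × 1.63588×10^-7 s = 48.90 m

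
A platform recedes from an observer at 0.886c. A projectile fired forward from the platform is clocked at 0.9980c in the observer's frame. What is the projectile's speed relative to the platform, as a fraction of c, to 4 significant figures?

Inverse velocity addition: u' = (u − v)/(1 − uv/c²)
= (0.9980 − 0.886)/(1 − 0.9980×0.886) = 0.1120/0.115772 = 0.9674

u' ≈ 0.9674c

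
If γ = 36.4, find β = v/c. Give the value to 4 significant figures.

β = √(1 − 1/γ²) = √(1 − 1/36.4²) = √(0.999245) = 0.9996

β ≈ 0.9996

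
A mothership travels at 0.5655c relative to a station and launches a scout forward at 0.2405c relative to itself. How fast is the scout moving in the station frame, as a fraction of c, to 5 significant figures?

Compose boost 2: (0.2405 + 0.5655)/(1 + 0.2405×0.5655) = 0.80600/1.136003 = 0.70951

u ≈ 0.70951c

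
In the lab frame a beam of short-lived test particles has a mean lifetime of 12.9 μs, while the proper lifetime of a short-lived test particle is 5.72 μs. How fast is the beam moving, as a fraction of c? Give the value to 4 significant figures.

γ = Δt/τ₀ = 12.9/5.72 = 2.25524
β = √(1 − 1/γ²) = √(1 − 1/2.25524²) = 0.8963

β ≈ 0.8963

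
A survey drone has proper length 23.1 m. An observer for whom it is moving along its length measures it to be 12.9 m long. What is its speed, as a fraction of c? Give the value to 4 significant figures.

γ = L₀/L = 23.1/12.9 = 1.79070
β = √(1 − 1/γ²) = 0.8295

β ≈ 0.8295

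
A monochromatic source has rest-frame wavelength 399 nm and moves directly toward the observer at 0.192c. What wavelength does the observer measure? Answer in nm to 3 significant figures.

Relativistic Doppler: λ_obs = λ_src √((1−β)/(1+β))
= 399 × √(0.80800/1.1920) = 399 × 0.82332 = 329 nm

λ_obs ≈ 329 nm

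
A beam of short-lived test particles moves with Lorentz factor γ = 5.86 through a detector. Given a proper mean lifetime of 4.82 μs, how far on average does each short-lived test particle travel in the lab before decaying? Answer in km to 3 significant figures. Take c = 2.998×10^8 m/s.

β = √(1 − 1/γ²) = √(1 − 1/5.86²) = 0.98533
Dilated lifetime: Δt = γτ₀ = 5.86 × 4.82 μs = 28.245 μs
d = vΔt = 0.98533c × 28.245 μs = 2.9540×10^8 m/s × 2.8245×10^-5 s = 8.34 km

d ≈ 8.34 km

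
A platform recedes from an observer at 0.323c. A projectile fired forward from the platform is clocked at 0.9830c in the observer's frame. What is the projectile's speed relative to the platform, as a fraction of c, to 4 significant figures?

Inverse velocity addition: u' = (u − v)/(1 − uv/c²)
= (0.9830 − 0.323)/(1 − 0.9830×0.323) = 0.6600/0.682491 = 0.9670

u' ≈ 0.9670c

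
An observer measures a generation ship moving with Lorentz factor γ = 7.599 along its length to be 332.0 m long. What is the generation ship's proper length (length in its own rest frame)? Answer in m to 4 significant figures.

γ = 7.599 (given)
L₀ = γL = 7.599 × 332.0 = 2523 m

L₀ ≈ 2523 m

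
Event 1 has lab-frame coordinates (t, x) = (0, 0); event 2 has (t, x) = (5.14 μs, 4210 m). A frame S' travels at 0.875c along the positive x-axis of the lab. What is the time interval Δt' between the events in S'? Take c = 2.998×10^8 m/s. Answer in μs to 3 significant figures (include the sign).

Δt' ≈ -14.8 μs

γ = 1/√(1 − 0.875²) = 2.0656
Δt' = γ(Δt − vΔx/c²) = 2.0656 × (5.14 μs − 0.875×4210 m / (2.998×10^8 m/s))
= 2.0656 × (-7.1474 μs) = -14.8 μs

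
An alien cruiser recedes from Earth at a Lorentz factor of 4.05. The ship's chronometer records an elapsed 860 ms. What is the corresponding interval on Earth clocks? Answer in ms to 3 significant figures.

γ = 4.05 (given)
Time dilation: Δt = γτ₀ = 4.05 × 860 ms = 3480 ms

Δt ≈ 3480 ms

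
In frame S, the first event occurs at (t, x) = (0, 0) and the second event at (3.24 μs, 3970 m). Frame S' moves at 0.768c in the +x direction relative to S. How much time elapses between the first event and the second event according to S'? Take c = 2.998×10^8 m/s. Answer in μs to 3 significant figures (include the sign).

γ = 1/√(1 − 0.768²) = 1.5614
Δt' = γ(Δt − vΔx/c²) = 1.5614 × (3.24 μs − 0.768×3970 m / (2.998×10^8 m/s))
= 1.5614 × (-6.9300 μs) = -10.8 μs

Δt' ≈ -10.8 μs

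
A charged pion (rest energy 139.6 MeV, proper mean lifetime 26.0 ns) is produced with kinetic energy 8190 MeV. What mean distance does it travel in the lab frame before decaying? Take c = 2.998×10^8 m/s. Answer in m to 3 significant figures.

d ≈ 465 m

γ = 1 + K/(m₀c²) = 1 + 8190/139.6 = 59.668
β = √(1 − 1/γ²) = 0.99986
Dilated lifetime: γτ₀ = 59.668 × 26.0 ns = 1551.4 ns
d = βc·γτ₀ = 0.99986 × (2.998×10^8 m/s) × 1.5514×10^-6 s = 465 m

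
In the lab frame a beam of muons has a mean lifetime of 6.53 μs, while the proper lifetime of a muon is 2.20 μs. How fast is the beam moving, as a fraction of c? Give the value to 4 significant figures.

γ = Δt/τ₀ = 6.53/2.20 = 2.96818
β = √(1 − 1/γ²) = √(1 − 1/2.96818²) = 0.9415

β ≈ 0.9415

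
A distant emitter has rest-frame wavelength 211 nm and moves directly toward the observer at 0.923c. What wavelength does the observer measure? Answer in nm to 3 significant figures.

Relativistic Doppler: λ_obs = λ_src √((1−β)/(1+β))
= 211 × √(0.077000/1.9230) = 211 × 0.20010 = 42.2 nm

λ_obs ≈ 42.2 nm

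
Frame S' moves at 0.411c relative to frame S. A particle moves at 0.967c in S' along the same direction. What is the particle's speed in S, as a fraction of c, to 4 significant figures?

u ≈ 0.9861c

Relativistic velocity addition: u = (u' + v)/(1 + u'v/c²)
= (0.967 + 0.411)/(1 + 0.967×0.411) = 1.378/1.39744 = 0.9861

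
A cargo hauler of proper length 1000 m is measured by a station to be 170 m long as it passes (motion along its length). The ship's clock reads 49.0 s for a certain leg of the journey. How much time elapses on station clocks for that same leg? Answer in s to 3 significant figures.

Length contraction ⇒ γ = L₀/L = 1000/170 = 5.8824
Time dilation: Δt = γτ₀ = 5.8824 × 49.0 s = 288 s

Δt ≈ 288 s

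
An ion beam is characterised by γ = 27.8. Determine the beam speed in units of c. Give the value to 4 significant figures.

β ≈ 0.9994

β = √(1 − 1/γ²) = √(1 − 1/27.8²) = √(0.998706) = 0.9994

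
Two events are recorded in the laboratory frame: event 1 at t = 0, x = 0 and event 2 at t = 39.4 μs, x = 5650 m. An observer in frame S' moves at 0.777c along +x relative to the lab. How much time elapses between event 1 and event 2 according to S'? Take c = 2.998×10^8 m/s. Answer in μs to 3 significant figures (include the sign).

Δt' ≈ 39.3 μs

γ = 1/√(1 − 0.777²) = 1.5886
Δt' = γ(Δt − vΔx/c²) = 1.5886 × (39.4 μs − 0.777×5650 m / (2.998×10^8 m/s))
= 1.5886 × (24.757 μs) = 39.3 μs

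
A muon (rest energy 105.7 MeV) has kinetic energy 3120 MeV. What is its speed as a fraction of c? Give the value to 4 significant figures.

β ≈ 0.9995

γ = 1 + K/(m₀c²) = 1 + 3120/105.7 = 30.5175
β = √(1 − 1/γ²) = 0.9995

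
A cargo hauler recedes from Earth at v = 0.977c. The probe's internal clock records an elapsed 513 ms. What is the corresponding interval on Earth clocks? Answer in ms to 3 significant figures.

Δt ≈ 2410 ms

γ = 1/√(1 − 0.977²) = 4.6896
Time dilation: Δt = γτ₀ = 4.6896 × 513 ms = 2410 ms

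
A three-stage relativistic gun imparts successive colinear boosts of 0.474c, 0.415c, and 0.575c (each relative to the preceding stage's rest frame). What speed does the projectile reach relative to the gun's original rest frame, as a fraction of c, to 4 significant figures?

Compose boost 2: (0.415 + 0.474)/(1 + 0.415×0.474) = 0.8890/1.19671 = 0.742870
Compose boost 3: (0.575 + 0.742870)/(1 + 0.575×0.742870) = 1.31787/1.42715 = 0.9234

u ≈ 0.9234c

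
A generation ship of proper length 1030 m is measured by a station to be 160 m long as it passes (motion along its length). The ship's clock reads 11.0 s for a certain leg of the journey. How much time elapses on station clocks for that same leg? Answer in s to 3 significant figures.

Length contraction ⇒ γ = L₀/L = 1030/160 = 6.4375
Time dilation: Δt = γτ₀ = 6.4375 × 11.0 s = 70.8 s

Δt ≈ 70.8 s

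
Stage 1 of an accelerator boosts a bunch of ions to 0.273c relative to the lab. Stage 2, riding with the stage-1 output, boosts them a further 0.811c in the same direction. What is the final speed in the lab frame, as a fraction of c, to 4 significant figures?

u ≈ 0.8875c

Compose boost 2: (0.811 + 0.273)/(1 + 0.811×0.273) = 1.084/1.22140 = 0.8875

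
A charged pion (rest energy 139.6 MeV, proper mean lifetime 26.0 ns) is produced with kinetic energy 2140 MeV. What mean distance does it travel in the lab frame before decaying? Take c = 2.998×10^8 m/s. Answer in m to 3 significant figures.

γ = 1 + K/(m₀c²) = 1 + 2140/139.6 = 16.330
β = √(1 − 1/γ²) = 0.99812
Dilated lifetime: γτ₀ = 16.330 × 26.0 ns = 424.57 ns
d = βc·γτ₀ = 0.99812 × (2.998×10^8 m/s) × 4.2457×10^-7 s = 127 m

d ≈ 127 m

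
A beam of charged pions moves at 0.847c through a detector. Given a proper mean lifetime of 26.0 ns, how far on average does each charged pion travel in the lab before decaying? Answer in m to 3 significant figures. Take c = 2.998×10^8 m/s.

d ≈ 12.4 m

γ = 1/√(1 − 0.847²) = 1.8811
Dilated lifetime: Δt = γτ₀ = 1.8811 × 26.0 ns = 48.910 ns
d = vΔt = 0.847c × 48.910 ns = 2.5393×10^8 m/s × 4.8910×10^-8 s = 12.4 m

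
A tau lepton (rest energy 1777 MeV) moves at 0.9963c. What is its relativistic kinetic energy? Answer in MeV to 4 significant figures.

K ≈ 18900 MeV

γ = 1/√(1 − 0.9963²) = 11.6355
K = (γ − 1)m₀c² = (11.6355 − 1) × 1777 MeV = 10.6355 × 1777 MeV = 18900 MeV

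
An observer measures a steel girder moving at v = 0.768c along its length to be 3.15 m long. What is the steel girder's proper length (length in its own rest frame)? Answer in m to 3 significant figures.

γ = 1/√(1 − 0.768²) = 1.5614
L₀ = γL = 1.5614 × 3.15 = 4.92 m

L₀ ≈ 4.92 m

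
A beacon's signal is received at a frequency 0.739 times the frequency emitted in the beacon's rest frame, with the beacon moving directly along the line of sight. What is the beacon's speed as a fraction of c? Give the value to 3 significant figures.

β ≈ 0.294

f_obs/f_src = √((1−β)/(1+β)) = 0.739  ⇒  (1−β)/(1+β) = 0.54612
β = |1 − D²|/(1 + D²) = |1 − 0.54612|/(1 + 0.54612) = 0.294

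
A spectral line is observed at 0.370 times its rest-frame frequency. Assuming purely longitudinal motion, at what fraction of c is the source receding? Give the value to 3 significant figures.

β ≈ 0.759

f_obs/f_src = √((1−β)/(1+β)) = 0.370  ⇒  (1−β)/(1+β) = 0.13690
β = |1 − D²|/(1 + D²) = |1 − 0.13690|/(1 + 0.13690) = 0.759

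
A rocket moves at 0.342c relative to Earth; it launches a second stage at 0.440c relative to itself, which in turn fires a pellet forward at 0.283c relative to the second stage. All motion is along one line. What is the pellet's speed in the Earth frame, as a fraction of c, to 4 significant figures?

u ≈ 0.8074c

Compose boost 2: (0.440 + 0.342)/(1 + 0.440×0.342) = 0.7820/1.15048 = 0.679716
Compose boost 3: (0.283 + 0.679716)/(1 + 0.283×0.679716) = 0.962716/1.19236 = 0.8074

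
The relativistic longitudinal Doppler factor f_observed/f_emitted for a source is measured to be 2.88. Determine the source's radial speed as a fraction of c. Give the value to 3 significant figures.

β ≈ 0.785

f_obs/f_src = √((1+β)/(1−β)) = 2.88  ⇒  (1+β)/(1−β) = 8.2944
β = |1 − D²|/(1 + D²) = |1 − 8.2944|/(1 + 8.2944) = 0.785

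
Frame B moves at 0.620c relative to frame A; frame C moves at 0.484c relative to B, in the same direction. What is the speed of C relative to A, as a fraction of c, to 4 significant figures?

Compose boost 2: (0.484 + 0.620)/(1 + 0.484×0.620) = 1.104/1.30008 = 0.8492

u ≈ 0.8492c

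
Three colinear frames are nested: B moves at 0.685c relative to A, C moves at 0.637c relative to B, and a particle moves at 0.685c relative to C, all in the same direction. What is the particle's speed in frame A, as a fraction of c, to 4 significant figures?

u ≈ 0.9846c

Compose boost 2: (0.637 + 0.685)/(1 + 0.637×0.685) = 1.322/1.43634 = 0.920392
Compose boost 3: (0.685 + 0.920392)/(1 + 0.685×0.920392) = 1.60539/1.63047 = 0.9846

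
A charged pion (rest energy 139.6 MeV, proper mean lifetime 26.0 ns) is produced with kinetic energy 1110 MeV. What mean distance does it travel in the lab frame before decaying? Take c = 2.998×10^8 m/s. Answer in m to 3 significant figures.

γ = 1 + K/(m₀c²) = 1 + 1110/139.6 = 8.9513
β = √(1 − 1/γ²) = 0.99374
Dilated lifetime: γτ₀ = 8.9513 × 26.0 ns = 232.73 ns
d = βc·γτ₀ = 0.99374 × (2.998×10^8 m/s) × 2.3273×10^-7 s = 69.3 m

d ≈ 69.3 m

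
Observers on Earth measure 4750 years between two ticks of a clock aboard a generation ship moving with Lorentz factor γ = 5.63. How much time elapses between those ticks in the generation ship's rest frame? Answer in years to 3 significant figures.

γ = 5.63 (given)
Proper time: τ₀ = Δt/γ = 4750/5.63 = 844 years

τ₀ ≈ 844 years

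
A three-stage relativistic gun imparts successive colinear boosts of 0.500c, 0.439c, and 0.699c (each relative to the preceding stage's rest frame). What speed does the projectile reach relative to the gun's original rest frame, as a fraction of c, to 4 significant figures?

Compose boost 2: (0.439 + 0.500)/(1 + 0.439×0.500) = 0.9390/1.21950 = 0.769988
Compose boost 3: (0.699 + 0.769988)/(1 + 0.699×0.769988) = 1.46899/1.53822 = 0.9550

u ≈ 0.9550c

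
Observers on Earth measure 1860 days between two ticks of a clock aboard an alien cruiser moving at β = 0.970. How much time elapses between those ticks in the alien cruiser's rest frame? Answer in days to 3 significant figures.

τ₀ ≈ 452 days

γ = 1/√(1 − 0.970²) = 4.1135
Proper time: τ₀ = Δt/γ = 1860/4.1135 = 452 days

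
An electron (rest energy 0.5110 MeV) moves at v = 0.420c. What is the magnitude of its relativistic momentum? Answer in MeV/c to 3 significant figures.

γ = 1/√(1 − 0.420²) = 1.1019
p = γβm₀c = 1.1019 × 0.420 × 0.5110 MeV/c = 0.236 MeV/c

p ≈ 0.236 MeV/c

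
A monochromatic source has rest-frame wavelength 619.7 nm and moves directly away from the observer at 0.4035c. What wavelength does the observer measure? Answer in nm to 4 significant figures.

Relativistic Doppler: λ_obs = λ_src √((1+β)/(1−β))
= 619.7 × √(1.40350/0.596500) = 619.7 × 1.53391 = 950.6 nm

λ_obs ≈ 950.6 nm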